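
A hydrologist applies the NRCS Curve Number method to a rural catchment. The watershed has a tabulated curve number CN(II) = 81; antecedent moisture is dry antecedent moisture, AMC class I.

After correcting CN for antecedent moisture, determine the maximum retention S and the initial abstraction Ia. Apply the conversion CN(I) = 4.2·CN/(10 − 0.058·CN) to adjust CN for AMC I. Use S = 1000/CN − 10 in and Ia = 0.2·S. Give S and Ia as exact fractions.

Dry (AMC I): CN(I) = 4.2·81/(10 − 0.058·81) = (1701/5)/(2651/500) = 170100/2651 ≈ 64.164
S = 1000/(170100/2651) − 10 = 9500/1701 in ≈ 5.585 in
Initial abstraction Ia = S/5 = (9500/1701)/5 = 1900/1701 ≈ 1.117 in

S = 9500/1701 in ≈ 5.585 in; Ia = 1900/1701 in ≈ 1.117 in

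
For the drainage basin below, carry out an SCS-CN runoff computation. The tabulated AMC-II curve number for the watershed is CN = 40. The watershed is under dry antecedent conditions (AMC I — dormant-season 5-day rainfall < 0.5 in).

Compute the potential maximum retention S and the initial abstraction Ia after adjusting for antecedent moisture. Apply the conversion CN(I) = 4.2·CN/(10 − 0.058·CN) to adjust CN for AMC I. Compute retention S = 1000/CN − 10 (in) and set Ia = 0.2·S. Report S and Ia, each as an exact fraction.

S = 250/7 in ≈ 35.714 in; Ia = 50/7 in ≈ 7.143 in

CN(I) from CN(II)=40: (4.2·40)/(10 − 0.058·40) = 175/8 ≈ 21.875
Retention S: 1000/CN − 10 with CN=21.875 → S = 250/7 ≈ 35.714 in
Ia = 0.2S: 0.2·35.714 = 7.143 in (exactly 50/7)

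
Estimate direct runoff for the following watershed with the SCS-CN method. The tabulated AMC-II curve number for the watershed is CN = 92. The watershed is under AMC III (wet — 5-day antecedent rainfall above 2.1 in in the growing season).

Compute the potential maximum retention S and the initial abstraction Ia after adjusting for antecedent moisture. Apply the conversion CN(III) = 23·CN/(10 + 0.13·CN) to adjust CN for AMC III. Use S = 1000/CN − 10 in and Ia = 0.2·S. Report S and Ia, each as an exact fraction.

S = 200/529 in ≈ 0.378 in; Ia = 40/529 in ≈ 0.076 in

CN(III) from CN(II)=92: (23·92)/(10 + 0.13·92) = 52900/549 ≈ 96.357
Max retention: S = 1000/(52900/549) − 10 = 200/529 in (≈ 0.378 in)
Ia = 0.2·(200/529) = 40/529 in ≈ 0.076 in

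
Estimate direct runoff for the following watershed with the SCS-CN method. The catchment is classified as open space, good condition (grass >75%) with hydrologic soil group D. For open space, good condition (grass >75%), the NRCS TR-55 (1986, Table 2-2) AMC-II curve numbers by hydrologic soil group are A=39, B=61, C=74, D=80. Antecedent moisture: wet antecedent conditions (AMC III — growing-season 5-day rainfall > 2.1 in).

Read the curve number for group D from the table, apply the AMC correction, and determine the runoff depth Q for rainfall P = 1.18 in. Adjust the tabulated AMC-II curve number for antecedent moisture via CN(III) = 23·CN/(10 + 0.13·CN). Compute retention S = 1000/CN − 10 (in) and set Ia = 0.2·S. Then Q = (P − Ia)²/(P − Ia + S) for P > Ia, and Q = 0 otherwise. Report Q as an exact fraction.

NRCS table: open space, good condition (grass >75%), soil group D → CN(II) = 80
CN(III) from CN(II)=80: (23·80)/(10 + 0.13·80) = 4600/51 ≈ 90.196
Max retention: S = 1000/(4600/51) − 10 = 25/23 in (≈ 1.087 in)
Ia = 0.2·(25/23) = 5/23 in ≈ 0.217 in
Since P=1.180 > Ia=0.217: effective rainfall P−Ia = 1107/1150 in
Q: (1107/1150)² ÷ (2357/1150) = 1225449/2710550 in (≈ 0.452 in)

Q = 1225449/2710550 in ≈ 0.452 in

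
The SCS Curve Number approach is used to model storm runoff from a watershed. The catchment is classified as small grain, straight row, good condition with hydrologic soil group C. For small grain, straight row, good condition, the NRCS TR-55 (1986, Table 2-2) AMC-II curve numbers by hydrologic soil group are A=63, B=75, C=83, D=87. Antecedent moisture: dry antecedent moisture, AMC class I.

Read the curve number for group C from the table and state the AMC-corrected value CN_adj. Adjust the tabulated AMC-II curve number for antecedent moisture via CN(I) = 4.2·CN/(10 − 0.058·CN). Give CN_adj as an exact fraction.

CN_adj = 174300/2593 ≈ 67.219

NRCS table: small grain, straight row, good condition, soil group C → CN(II) = 83
Dry (AMC I): CN(I) = 4.2·83/(10 − 0.058·83) = (1743/5)/(2593/500) = 174300/2593 ≈ 67.219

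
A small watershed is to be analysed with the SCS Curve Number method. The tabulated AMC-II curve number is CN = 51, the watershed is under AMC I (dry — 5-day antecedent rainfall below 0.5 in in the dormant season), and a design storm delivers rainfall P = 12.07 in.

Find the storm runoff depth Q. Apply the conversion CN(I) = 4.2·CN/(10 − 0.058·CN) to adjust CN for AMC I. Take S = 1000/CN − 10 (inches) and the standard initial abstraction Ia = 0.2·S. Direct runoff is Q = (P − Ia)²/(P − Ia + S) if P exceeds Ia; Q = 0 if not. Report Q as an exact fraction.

CN(I) from CN(II)=51: (4.2·51)/(10 − 0.058·51) = 15300/503 ≈ 30.417
Retention S: 1000/CN − 10 with CN=30.417 → S = 3500/153 ≈ 22.876 in
Ia = 0.2S: 0.2·22.876 = 4.575 in (exactly 700/153)
P − Ia = 12.070 − 4.575 = 114671/15300 ≈ 7.495 in (> 0, runoff occurs)
Q = (114671/15300)²/((114671/15300) + 3500/153) = (13149438241/234090000)/(464671/15300) = 13149438241/7109466300 in ≈ 1.850 in

Q = 13149438241/7109466300 in ≈ 1.850 in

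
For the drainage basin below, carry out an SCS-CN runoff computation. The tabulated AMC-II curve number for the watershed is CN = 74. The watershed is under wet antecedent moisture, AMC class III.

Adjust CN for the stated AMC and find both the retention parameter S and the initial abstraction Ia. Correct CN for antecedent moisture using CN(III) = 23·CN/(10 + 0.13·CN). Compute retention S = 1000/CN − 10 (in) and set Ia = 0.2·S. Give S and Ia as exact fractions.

Adjust CN=74 to AMC III: 23·74/(10 + 0.13·74) → 1702 ÷ (981/50) = 85100/981 ≈ 86.748
Retention S: 1000/CN − 10 with CN=86.748 → S = 1300/851 ≈ 1.528 in
Initial abstraction Ia = S/5 = (1300/851)/5 = 260/851 ≈ 0.306 in

S = 1300/851 in ≈ 1.528 in; Ia = 260/851 in ≈ 0.306 in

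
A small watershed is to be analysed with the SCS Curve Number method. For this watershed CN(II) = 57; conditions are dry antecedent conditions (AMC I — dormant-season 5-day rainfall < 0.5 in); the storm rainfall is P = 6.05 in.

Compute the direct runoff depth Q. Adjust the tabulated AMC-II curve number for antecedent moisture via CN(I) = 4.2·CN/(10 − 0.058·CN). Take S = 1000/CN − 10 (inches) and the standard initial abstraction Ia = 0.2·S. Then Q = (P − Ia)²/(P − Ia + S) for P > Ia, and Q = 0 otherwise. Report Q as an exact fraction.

Q = 3461792569/11702757780 in ≈ 0.296 in

Dry (AMC I): CN(I) = 4.2·57/(10 − 0.058·57) = (1197/5)/(3347/500) = 119700/3347 ≈ 35.763
Max retention: S = 1000/(119700/3347) − 10 = 21500/1197 in (≈ 17.962 in)
Ia = 0.2·(21500/1197) = 4300/1197 in ≈ 3.592 in
P − Ia = 6.050 − 3.592 = 58837/23940 ≈ 2.458 in (> 0, runoff occurs)
Runoff Q = (P−Ia)²/(P−Ia+S) = (2.458)²/(2.458+17.962) = 3461792569/11702757780 ≈ 0.296 in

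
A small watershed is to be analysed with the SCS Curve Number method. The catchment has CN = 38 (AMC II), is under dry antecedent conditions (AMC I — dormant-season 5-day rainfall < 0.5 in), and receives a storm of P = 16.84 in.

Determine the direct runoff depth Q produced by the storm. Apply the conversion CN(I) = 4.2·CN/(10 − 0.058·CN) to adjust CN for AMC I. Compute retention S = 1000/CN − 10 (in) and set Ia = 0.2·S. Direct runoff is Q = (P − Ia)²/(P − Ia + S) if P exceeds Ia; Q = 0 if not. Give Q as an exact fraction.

Q = 8186449441/4767840525 in ≈ 1.717 in

Adjust CN=38 to AMC I: 4.2·38/(10 − 0.058·38) → (798/5) ÷ (1949/250) = 39900/1949 ≈ 20.472
S = 1000/(39900/1949) − 10 = 15500/399 in ≈ 38.847 in
Initial abstraction Ia = S/5 = (15500/399)/5 = 3100/399 ≈ 7.769 in
P − Ia = 16.840 − 7.769 = 90479/9975 ≈ 9.071 in (> 0, runoff occurs)
Q = (90479/9975)²/((90479/9975) + 15500/399) = (8186449441/99500625)/(477979/9975) = 8186449441/4767840525 in ≈ 1.717 in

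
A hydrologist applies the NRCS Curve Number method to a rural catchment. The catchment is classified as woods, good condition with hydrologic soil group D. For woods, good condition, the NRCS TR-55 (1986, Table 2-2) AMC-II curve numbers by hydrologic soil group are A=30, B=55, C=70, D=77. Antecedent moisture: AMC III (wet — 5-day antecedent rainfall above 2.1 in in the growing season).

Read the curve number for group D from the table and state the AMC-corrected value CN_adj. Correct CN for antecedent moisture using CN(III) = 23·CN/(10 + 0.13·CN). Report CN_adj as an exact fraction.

CN_adj = 7700/87 ≈ 88.506

NRCS table: woods, good condition, soil group D → CN(II) = 77
CN(III) from CN(II)=77: (23·77)/(10 + 0.13·77) = 7700/87 ≈ 88.506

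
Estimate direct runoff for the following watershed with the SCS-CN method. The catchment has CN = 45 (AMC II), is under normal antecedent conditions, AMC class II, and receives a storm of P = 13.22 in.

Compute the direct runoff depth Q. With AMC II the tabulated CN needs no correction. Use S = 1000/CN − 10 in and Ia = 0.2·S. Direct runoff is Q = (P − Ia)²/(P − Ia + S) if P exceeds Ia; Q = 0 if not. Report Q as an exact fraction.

Q = 23512801/4657050 in ≈ 5.049 in

Average conditions: CN = 45 (no AMC adjustment).
Max retention: S = 1000/45 − 10 = 110/9 in (≈ 12.222 in)
Ia = 0.2·(110/9) = 22/9 in ≈ 2.444 in
Excess rainfall: 13.220 − 2.444 = 10.776 in; P > Ia so Q > 0
Q: (4849/450)² ÷ (10349/450) = 23512801/4657050 in (≈ 5.049 in)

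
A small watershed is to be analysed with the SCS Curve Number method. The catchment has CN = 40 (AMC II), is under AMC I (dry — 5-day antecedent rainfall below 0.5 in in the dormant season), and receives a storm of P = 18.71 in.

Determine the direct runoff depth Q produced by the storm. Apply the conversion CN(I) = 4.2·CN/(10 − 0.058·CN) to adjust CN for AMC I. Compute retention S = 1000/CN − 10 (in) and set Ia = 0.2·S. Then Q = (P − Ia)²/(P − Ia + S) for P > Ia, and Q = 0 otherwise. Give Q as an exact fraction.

Adjust CN=40 to AMC I: 4.2·40/(10 − 0.058·40) → 168 ÷ (192/25) = 175/8 ≈ 21.875
S = 1000/(175/8) − 10 = 250/7 in ≈ 35.714 in
Initial abstraction Ia = S/5 = (250/7)/5 = 50/7 ≈ 7.143 in
Since P=18.710 > Ia=7.143: effective rainfall P−Ia = 8097/700 in
Runoff Q = (P−Ia)²/(P−Ia+S) = (11.567)²/(11.567+35.714) = 65561409/23167900 ≈ 2.830 in

Q = 65561409/23167900 in ≈ 2.830 in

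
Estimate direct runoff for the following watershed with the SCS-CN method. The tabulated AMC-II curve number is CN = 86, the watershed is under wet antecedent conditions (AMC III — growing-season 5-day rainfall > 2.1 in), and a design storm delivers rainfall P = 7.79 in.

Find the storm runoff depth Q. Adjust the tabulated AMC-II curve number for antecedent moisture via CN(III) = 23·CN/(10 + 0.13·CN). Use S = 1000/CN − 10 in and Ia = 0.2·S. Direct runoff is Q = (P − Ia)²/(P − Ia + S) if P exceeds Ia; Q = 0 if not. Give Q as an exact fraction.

Q = 572187857761/81734025900 in ≈ 7.001 in

Wet (AMC III): CN(III) = 23·86/(10 + 0.13·86) = 1978/(1059/50) = 98900/1059 ≈ 93.390
Retention S: 1000/CN − 10 with CN=93.390 → S = 700/989 ≈ 0.708 in
Ia = 0.2S: 0.2·0.708 = 0.142 in (exactly 140/989)
P − Ia = 7.790 − 0.142 = 756431/98900 ≈ 7.648 in (> 0, runoff occurs)
Q = (756431/98900)²/((756431/98900) + 700/989) = (572187857761/9781210000)/(826431/98900) = 572187857761/81734025900 in ≈ 7.001 in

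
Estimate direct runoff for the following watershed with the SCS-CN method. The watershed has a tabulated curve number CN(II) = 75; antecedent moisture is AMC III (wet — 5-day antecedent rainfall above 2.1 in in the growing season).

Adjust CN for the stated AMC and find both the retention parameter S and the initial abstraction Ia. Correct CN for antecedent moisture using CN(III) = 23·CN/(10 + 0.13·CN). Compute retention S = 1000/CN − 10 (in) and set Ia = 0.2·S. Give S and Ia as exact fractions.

CN(III) from CN(II)=75: (23·75)/(10 + 0.13·75) = 6900/79 ≈ 87.342
Retention S: 1000/CN − 10 with CN=87.342 → S = 100/69 ≈ 1.449 in
Ia = 0.2S: 0.2·1.449 = 0.290 in (exactly 20/69)

S = 100/69 in ≈ 1.449 in; Ia = 20/69 in ≈ 0.290 in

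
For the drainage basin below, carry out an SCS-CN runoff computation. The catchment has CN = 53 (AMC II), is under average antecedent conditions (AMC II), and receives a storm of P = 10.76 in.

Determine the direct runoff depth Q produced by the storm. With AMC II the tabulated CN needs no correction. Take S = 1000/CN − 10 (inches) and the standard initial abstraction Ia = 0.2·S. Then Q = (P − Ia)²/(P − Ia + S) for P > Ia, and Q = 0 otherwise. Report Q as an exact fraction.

Average conditions: CN = 53 (no AMC adjustment).
Max retention: S = 1000/53 − 10 = 470/53 in (≈ 8.868 in)
Ia = 0.2·(470/53) = 94/53 in ≈ 1.774 in
Since P=10.760 > Ia=1.774: effective rainfall P−Ia = 11907/1325 in
Q: (11907/1325)² ÷ (23657/1325) = 141776649/31345525 in (≈ 4.523 in)

Q = 141776649/31345525 in ≈ 4.523 in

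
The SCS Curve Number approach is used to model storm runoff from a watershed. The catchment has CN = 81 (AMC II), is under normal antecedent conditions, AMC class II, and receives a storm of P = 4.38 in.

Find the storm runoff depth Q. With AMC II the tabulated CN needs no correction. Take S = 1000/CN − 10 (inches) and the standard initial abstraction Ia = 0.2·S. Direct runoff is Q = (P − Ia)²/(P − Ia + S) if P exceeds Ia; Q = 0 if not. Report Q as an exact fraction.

Average conditions: CN = 81 (no AMC adjustment).
Max retention: S = 1000/81 − 10 = 190/81 in (≈ 2.346 in)
Ia = 0.2·(190/81) = 38/81 in ≈ 0.469 in
P − Ia = 4.380 − 0.469 = 15839/4050 ≈ 3.911 in (> 0, runoff occurs)
Runoff Q = (P−Ia)²/(P−Ia+S) = (3.911)²/(3.911+2.346) = 250873921/102622950 ≈ 2.445 in

Q = 250873921/102622950 in ≈ 2.445 in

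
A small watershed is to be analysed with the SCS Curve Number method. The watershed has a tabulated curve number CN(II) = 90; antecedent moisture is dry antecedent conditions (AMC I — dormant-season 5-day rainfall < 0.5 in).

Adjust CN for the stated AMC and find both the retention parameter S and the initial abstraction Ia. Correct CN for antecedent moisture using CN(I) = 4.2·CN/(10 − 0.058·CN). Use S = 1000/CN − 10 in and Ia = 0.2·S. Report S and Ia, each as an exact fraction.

S = 500/189 in ≈ 2.646 in; Ia = 100/189 in ≈ 0.529 in

CN(I) from CN(II)=90: (4.2·90)/(10 − 0.058·90) = 18900/239 ≈ 79.079
Retention S: 1000/CN − 10 with CN=79.079 → S = 500/189 ≈ 2.646 in
Initial abstraction Ia = S/5 = (500/189)/5 = 100/189 ≈ 0.529 in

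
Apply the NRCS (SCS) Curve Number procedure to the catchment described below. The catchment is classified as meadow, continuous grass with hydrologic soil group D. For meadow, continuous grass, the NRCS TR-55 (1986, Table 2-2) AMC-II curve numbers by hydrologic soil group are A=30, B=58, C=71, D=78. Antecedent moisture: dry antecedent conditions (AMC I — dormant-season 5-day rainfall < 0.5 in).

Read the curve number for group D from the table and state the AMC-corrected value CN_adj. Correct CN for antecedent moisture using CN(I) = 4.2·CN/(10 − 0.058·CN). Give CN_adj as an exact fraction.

CN_adj = 81900/1369 ≈ 59.825

NRCS table: meadow, continuous grass, soil group D → CN(II) = 78
CN(I) from CN(II)=78: (4.2·78)/(10 − 0.058·78) = 81900/1369 ≈ 59.825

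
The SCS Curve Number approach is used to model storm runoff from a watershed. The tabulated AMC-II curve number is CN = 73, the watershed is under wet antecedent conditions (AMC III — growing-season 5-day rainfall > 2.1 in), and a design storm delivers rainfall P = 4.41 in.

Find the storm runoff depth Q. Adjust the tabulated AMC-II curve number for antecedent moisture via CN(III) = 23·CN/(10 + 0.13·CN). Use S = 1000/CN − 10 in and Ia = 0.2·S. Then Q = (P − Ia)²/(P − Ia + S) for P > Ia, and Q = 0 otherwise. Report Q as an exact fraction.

Q = 52355388969/17842900900 in ≈ 2.934 in

Adjust CN=73 to AMC III: 23·73/(10 + 0.13·73) → 1679 ÷ (1949/100) = 167900/1949 ≈ 86.147
Retention S: 1000/CN − 10 with CN=86.147 → S = 2700/1679 ≈ 1.608 in
Initial abstraction Ia = S/5 = (2700/1679)/5 = 540/1679 ≈ 0.322 in
Since P=4.410 > Ia=0.322: effective rainfall P−Ia = 686439/167900 in
Q = (686439/167900)²/((686439/167900) + 2700/1679) = (471198500721/28190410000)/(956439/167900) = 52355388969/17842900900 in ≈ 2.934 in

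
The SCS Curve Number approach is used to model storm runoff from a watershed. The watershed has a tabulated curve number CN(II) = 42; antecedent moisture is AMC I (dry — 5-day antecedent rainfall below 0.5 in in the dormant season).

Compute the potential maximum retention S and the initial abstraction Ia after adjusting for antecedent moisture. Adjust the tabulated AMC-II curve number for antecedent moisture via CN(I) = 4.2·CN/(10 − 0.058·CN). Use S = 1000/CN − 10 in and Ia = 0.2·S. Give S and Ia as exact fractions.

S = 14500/441 in ≈ 32.880 in; Ia = 2900/441 in ≈ 6.576 in

Dry (AMC I): CN(I) = 4.2·42/(10 − 0.058·42) = (882/5)/(1891/250) = 44100/1891 ≈ 23.321
Retention S: 1000/CN − 10 with CN=23.321 → S = 14500/441 ≈ 32.880 in
Ia = 0.2S: 0.2·32.880 = 6.576 in (exactly 2900/441)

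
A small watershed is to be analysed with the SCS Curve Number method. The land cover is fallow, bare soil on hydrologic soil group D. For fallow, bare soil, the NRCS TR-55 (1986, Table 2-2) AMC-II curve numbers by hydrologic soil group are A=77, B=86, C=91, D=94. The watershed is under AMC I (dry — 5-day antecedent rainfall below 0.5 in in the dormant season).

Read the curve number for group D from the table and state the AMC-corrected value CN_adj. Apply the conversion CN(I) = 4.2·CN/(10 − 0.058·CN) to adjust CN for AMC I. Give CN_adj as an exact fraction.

CN_adj = 32900/379 ≈ 86.807

NRCS table: fallow, bare soil, soil group D → CN(II) = 94
Dry (AMC I): CN(I) = 4.2·94/(10 − 0.058·94) = (1974/5)/(1137/250) = 32900/379 ≈ 86.807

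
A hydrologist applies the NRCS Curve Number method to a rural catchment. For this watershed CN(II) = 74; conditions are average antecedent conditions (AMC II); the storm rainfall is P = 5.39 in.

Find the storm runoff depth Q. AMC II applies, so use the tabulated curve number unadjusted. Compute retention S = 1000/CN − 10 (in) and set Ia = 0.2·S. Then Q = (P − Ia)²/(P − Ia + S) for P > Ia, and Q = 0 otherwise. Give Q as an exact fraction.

Q = 300779649/112269100 in ≈ 2.679 in

AMC II — tabulated CN = 74 applies directly.
S = 1000/74 − 10 = 130/37 in ≈ 3.514 in
Ia = 0.2·(130/37) = 26/37 in ≈ 0.703 in
Since P=5.390 > Ia=0.703: effective rainfall P−Ia = 17343/3700 in
Runoff Q = (P−Ia)²/(P−Ia+S) = (4.687)²/(4.687+3.514) = 300779649/112269100 ≈ 2.679 in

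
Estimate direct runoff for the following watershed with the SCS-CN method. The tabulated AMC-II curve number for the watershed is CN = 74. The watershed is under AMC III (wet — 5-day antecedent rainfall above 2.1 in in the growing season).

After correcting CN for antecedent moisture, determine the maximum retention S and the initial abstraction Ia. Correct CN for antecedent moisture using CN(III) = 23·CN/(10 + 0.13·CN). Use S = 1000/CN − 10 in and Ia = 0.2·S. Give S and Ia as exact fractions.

S = 1300/851 in ≈ 1.528 in; Ia = 260/851 in ≈ 0.306 in

Adjust CN=74 to AMC III: 23·74/(10 + 0.13·74) → 1702 ÷ (981/50) = 85100/981 ≈ 86.748
Max retention: S = 1000/(85100/981) − 10 = 1300/851 in (≈ 1.528 in)
Ia = 0.2S: 0.2·1.528 = 0.306 in (exactly 260/851)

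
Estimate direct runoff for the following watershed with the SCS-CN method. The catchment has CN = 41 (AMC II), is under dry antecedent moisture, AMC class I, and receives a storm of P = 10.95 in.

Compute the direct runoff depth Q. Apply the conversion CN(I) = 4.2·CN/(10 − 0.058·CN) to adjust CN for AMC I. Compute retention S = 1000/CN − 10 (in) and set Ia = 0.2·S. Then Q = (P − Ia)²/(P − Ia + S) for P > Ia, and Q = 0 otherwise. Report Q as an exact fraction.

Q = 4978572481/11374825980 in ≈ 0.438 in

Adjust CN=41 to AMC I: 4.2·41/(10 − 0.058·41) → (861/5) ÷ (3811/500) = 86100/3811 ≈ 22.592
Max retention: S = 1000/(86100/3811) − 10 = 29500/861 in (≈ 34.262 in)
Initial abstraction Ia = S/5 = (29500/861)/5 = 5900/861 ≈ 6.852 in
Excess rainfall: 10.950 − 6.852 = 4.098 in; P > Ia so Q > 0
Q: (70559/17220)² ÷ (660559/17220) = 4978572481/11374825980 in (≈ 0.438 in)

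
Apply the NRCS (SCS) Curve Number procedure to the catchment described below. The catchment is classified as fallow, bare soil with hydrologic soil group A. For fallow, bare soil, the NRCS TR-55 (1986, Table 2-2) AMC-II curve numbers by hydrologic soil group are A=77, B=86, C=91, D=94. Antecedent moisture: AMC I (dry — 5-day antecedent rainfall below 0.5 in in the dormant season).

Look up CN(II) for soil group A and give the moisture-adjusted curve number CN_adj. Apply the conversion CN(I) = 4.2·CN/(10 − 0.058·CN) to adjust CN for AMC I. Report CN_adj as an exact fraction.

NRCS table: fallow, bare soil, soil group A → CN(II) = 77
Adjust CN=77 to AMC I: 4.2·77/(10 − 0.058·77) → (1617/5) ÷ (2767/500) = 161700/2767 ≈ 58.439

CN_adj = 161700/2767 ≈ 58.439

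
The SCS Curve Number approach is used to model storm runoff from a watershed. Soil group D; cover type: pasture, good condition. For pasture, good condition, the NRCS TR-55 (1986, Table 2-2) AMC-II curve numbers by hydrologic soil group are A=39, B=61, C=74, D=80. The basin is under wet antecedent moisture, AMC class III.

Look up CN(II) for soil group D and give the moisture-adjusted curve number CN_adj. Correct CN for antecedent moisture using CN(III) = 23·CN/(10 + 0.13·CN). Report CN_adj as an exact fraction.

CN_adj = 4600/51 ≈ 90.196

NRCS table: pasture, good condition, soil group D → CN(II) = 80
Wet (AMC III): CN(III) = 23·80/(10 + 0.13·80) = 1840/(102/5) = 4600/51 ≈ 90.196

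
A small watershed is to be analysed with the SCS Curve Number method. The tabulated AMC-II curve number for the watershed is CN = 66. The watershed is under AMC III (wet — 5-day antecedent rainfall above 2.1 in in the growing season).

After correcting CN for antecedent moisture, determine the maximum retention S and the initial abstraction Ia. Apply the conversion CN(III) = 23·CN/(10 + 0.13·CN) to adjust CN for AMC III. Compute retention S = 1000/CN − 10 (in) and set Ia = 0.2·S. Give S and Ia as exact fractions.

Wet (AMC III): CN(III) = 23·66/(10 + 0.13·66) = 1518/(929/50) = 75900/929 ≈ 81.701
S = 1000/(75900/929) − 10 = 1700/759 in ≈ 2.240 in
Ia = 0.2S: 0.2·2.240 = 0.448 in (exactly 340/759)

S = 1700/759 in ≈ 2.240 in; Ia = 340/759 in ≈ 0.448 in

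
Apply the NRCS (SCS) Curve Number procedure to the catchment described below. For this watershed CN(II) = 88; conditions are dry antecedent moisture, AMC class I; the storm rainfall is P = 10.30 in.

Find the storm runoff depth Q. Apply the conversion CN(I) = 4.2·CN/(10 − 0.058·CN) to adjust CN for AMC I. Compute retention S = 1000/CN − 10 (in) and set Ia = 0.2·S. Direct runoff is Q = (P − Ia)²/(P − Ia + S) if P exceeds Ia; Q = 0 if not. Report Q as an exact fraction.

Q = 55219761/7646870 in ≈ 7.221 in

CN(I) from CN(II)=88: (4.2·88)/(10 − 0.058·88) = 3850/51 ≈ 75.490
Max retention: S = 1000/(3850/51) − 10 = 250/77 in (≈ 3.247 in)
Ia = 0.2S: 0.2·3.247 = 0.649 in (exactly 50/77)
Since P=10.300 > Ia=0.649: effective rainfall P−Ia = 7431/770 in
Q: (7431/770)² ÷ (9931/770) = 55219761/7646870 in (≈ 7.221 in)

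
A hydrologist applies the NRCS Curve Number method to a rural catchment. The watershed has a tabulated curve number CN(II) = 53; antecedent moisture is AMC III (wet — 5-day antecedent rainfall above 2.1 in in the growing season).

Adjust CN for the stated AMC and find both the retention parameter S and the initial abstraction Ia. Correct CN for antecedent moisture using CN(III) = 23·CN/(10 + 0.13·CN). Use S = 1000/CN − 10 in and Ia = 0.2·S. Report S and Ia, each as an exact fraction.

Wet (AMC III): CN(III) = 23·53/(10 + 0.13·53) = 1219/(1689/100) = 121900/1689 ≈ 72.173
Max retention: S = 1000/(121900/1689) − 10 = 4700/1219 in (≈ 3.856 in)
Ia = 0.2·(4700/1219) = 940/1219 in ≈ 0.771 in

S = 4700/1219 in ≈ 3.856 in; Ia = 940/1219 in ≈ 0.771 in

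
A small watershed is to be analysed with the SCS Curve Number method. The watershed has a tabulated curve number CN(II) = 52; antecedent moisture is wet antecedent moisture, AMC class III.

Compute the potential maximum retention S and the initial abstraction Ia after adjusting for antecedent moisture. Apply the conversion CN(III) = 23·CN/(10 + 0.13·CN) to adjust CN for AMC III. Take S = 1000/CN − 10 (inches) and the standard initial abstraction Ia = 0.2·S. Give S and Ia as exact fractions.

Wet (AMC III): CN(III) = 23·52/(10 + 0.13·52) = 1196/(419/25) = 29900/419 ≈ 71.360
Retention S: 1000/CN − 10 with CN=71.360 → S = 1200/299 ≈ 4.013 in
Initial abstraction Ia = S/5 = (1200/299)/5 = 240/299 ≈ 0.803 in

S = 1200/299 in ≈ 4.013 in; Ia = 240/299 in ≈ 0.803 in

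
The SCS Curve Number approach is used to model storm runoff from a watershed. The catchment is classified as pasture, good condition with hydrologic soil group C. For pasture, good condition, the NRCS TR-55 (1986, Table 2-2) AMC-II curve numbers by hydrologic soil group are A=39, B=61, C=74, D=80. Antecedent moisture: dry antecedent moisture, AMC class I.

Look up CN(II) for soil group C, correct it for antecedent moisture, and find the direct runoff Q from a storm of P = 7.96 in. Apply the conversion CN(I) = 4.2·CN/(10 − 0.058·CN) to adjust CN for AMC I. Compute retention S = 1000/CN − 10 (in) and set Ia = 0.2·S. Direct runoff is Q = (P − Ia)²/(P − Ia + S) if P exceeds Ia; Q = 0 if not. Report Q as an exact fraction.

NRCS table: pasture, good condition, soil group C → CN(II) = 74
CN(I) from CN(II)=74: (4.2·74)/(10 − 0.058·74) = 77700/1427 ≈ 54.450
Retention S: 1000/CN − 10 with CN=54.450 → S = 6500/777 ≈ 8.366 in
Ia = 0.2S: 0.2·8.366 = 1.673 in (exactly 1300/777)
Since P=7.960 > Ia=1.673: effective rainfall P−Ia = 122123/19425 in
Q = (122123/19425)²/((122123/19425) + 6500/777) = (14914027129/377330625)/(284623/19425) = 14914027129/5528801775 in ≈ 2.698 in

Q = 14914027129/5528801775 in ≈ 2.698 in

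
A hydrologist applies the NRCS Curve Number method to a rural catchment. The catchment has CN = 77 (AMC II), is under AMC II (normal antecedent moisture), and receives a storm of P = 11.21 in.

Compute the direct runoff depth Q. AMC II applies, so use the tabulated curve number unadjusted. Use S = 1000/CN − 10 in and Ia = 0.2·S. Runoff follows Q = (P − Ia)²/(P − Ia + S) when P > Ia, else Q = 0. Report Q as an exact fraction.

Q = 6677668089/806320900 in ≈ 8.282 in

CN(II) = 77; AMC II needs no correction.
S = 1000/77 − 10 = 230/77 in ≈ 2.987 in
Ia = 0.2·(230/77) = 46/77 in ≈ 0.597 in
P − Ia = 11.210 − 0.597 = 81717/7700 ≈ 10.613 in (> 0, runoff occurs)
Q = (81717/7700)²/((81717/7700) + 230/77) = (6677668089/59290000)/(104717/7700) = 6677668089/806320900 in ≈ 8.282 in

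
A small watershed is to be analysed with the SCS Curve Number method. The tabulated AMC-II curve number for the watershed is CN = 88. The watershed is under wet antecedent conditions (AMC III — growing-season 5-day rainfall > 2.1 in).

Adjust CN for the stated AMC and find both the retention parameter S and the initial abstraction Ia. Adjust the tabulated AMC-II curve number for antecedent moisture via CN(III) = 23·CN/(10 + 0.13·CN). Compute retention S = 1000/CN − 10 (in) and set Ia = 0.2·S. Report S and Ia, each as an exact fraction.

Wet (AMC III): CN(III) = 23·88/(10 + 0.13·88) = 2024/(536/25) = 6325/67 ≈ 94.403
Max retention: S = 1000/(6325/67) − 10 = 150/253 in (≈ 0.593 in)
Initial abstraction Ia = S/5 = (150/253)/5 = 30/253 ≈ 0.119 in

S = 150/253 in ≈ 0.593 in; Ia = 30/253 in ≈ 0.119 in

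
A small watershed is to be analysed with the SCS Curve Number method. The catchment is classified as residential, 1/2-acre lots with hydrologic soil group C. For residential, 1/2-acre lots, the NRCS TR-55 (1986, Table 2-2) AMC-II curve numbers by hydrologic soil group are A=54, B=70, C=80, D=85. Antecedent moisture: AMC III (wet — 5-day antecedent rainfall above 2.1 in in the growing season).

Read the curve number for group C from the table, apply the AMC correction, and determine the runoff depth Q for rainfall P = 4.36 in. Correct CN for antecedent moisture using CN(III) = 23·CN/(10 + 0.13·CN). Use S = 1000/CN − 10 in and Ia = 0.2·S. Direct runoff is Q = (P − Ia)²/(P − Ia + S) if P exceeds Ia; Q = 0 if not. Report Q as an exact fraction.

NRCS table: residential, 1/2-acre lots, soil group C → CN(II) = 80
Adjust CN=80 to AMC III: 23·80/(10 + 0.13·80) → 1840 ÷ (102/5) = 4600/51 ≈ 90.196
Max retention: S = 1000/(4600/51) − 10 = 25/23 in (≈ 1.087 in)
Initial abstraction Ia = S/5 = (25/23)/5 = 5/23 ≈ 0.217 in
Since P=4.360 > Ia=0.217: effective rainfall P−Ia = 2382/575 in
Runoff Q = (P−Ia)²/(P−Ia+S) = (4.143)²/(4.143+1.087) = 5673924/1729025 ≈ 3.282 in

Q = 5673924/1729025 in ≈ 3.282 in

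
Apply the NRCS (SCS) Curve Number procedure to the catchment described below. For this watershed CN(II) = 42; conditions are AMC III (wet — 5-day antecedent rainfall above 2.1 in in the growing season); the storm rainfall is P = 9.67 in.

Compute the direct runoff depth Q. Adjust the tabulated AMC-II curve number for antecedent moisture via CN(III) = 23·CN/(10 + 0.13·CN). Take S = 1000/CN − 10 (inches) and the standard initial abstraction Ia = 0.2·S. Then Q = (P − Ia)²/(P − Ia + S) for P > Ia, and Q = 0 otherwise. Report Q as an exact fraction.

Q = 167330901721/33764646300 in ≈ 4.956 in

CN(III) from CN(II)=42: (23·42)/(10 + 0.13·42) = 48300/773 ≈ 62.484
S = 1000/(48300/773) − 10 = 2900/483 in ≈ 6.004 in
Ia = 0.2S: 0.2·6.004 = 1.201 in (exactly 580/483)
Excess rainfall: 9.670 − 1.201 = 8.469 in; P > Ia so Q > 0
Q = (409061/48300)²/((409061/48300) + 2900/483) = (167330901721/2332890000)/(699061/48300) = 167330901721/33764646300 in ≈ 4.956 in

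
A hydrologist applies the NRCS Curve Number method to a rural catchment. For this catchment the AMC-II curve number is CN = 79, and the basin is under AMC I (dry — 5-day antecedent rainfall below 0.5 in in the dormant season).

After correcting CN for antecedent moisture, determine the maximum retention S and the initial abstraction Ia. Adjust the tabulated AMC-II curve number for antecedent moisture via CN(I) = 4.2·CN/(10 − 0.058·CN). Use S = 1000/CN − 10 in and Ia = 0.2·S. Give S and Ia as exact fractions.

CN(I) from CN(II)=79: (4.2·79)/(10 − 0.058·79) = 7900/129 ≈ 61.240
Retention S: 1000/CN − 10 with CN=61.240 → S = 500/79 ≈ 6.329 in
Ia = 0.2·(500/79) = 100/79 in ≈ 1.266 in

S = 500/79 in ≈ 6.329 in; Ia = 100/79 in ≈ 1.266 in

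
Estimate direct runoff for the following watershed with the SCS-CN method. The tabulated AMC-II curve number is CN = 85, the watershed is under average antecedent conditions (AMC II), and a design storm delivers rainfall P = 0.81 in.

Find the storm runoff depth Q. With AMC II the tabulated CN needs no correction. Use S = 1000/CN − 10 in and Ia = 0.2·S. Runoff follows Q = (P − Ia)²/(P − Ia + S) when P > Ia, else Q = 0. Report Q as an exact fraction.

Q = 201243/2140300 in ≈ 0.094 in

Average conditions: CN = 85 (no AMC adjustment).
Max retention: S = 1000/85 − 10 = 30/17 in (≈ 1.765 in)
Ia = 0.2S: 0.2·1.765 = 0.353 in (exactly 6/17)
Since P=0.810 > Ia=0.353: effective rainfall P−Ia = 777/1700 in
Q: (777/1700)² ÷ (3777/1700) = 201243/2140300 in (≈ 0.094 in)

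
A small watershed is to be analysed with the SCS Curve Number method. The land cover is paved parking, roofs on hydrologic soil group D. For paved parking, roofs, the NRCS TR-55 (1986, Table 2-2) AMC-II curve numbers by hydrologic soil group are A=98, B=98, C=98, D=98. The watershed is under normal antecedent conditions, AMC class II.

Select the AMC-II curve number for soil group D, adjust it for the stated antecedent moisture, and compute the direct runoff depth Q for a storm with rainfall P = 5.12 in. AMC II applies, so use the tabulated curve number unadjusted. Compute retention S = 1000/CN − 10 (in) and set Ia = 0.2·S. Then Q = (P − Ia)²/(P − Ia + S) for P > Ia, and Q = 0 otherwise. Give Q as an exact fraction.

NRCS table: paved parking, roofs, soil group D → CN(II) = 98
Average conditions: CN = 98 (no AMC adjustment).
S = 1000/98 − 10 = 10/49 in ≈ 0.204 in
Ia = 0.2S: 0.2·0.204 = 0.041 in (exactly 2/49)
P − Ia = 5.120 − 0.041 = 6222/1225 ≈ 5.079 in (> 0, runoff occurs)
Q = (6222/1225)²/((6222/1225) + 10/49) = (38713284/1500625)/(6472/1225) = 9678321/1982050 in ≈ 4.883 in

Q = 9678321/1982050 in ≈ 4.883 in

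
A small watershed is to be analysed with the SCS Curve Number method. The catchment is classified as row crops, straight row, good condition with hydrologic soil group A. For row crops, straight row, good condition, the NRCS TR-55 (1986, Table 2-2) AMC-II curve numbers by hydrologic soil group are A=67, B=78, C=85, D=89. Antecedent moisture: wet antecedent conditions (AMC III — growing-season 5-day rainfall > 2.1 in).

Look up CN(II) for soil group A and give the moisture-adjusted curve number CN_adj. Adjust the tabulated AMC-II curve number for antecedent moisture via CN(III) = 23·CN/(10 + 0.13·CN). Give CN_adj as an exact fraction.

NRCS table: row crops, straight row, good condition, soil group A → CN(II) = 67
Adjust CN=67 to AMC III: 23·67/(10 + 0.13·67) → 1541 ÷ (1871/100) = 154100/1871 ≈ 82.362

CN_adj = 154100/1871 ≈ 82.362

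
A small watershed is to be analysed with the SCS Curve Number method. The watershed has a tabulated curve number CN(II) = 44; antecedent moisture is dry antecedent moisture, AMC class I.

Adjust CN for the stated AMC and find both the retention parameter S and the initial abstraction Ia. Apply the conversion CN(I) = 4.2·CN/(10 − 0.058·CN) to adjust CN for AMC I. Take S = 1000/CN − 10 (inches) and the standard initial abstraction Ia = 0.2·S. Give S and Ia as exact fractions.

S = 1000/33 in ≈ 30.303 in; Ia = 200/33 in ≈ 6.061 in

Dry (AMC I): CN(I) = 4.2·44/(10 − 0.058·44) = (924/5)/(931/125) = 3300/133 ≈ 24.812
S = 1000/(3300/133) − 10 = 1000/33 in ≈ 30.303 in
Ia = 0.2S: 0.2·30.303 = 6.061 in (exactly 200/33)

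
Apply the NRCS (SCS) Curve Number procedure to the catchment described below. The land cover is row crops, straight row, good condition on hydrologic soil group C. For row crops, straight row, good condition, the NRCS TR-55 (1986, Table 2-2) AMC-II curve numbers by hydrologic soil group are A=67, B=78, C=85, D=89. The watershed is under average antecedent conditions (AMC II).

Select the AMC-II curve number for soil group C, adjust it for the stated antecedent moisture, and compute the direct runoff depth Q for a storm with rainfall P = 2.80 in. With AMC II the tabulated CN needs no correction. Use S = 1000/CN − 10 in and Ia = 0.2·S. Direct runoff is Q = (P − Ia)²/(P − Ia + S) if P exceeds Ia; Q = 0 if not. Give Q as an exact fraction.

Q = 21632/15215 in ≈ 1.422 in

NRCS table: row crops, straight row, good condition, soil group C → CN(II) = 85
CN(II) = 85; AMC II needs no correction.
Max retention: S = 1000/85 − 10 = 30/17 in (≈ 1.765 in)
Initial abstraction Ia = S/5 = (30/17)/5 = 6/17 ≈ 0.353 in
Since P=2.800 > Ia=0.353: effective rainfall P−Ia = 208/85 in
Q: (208/85)² ÷ (358/85) = 21632/15215 in (≈ 1.422 in)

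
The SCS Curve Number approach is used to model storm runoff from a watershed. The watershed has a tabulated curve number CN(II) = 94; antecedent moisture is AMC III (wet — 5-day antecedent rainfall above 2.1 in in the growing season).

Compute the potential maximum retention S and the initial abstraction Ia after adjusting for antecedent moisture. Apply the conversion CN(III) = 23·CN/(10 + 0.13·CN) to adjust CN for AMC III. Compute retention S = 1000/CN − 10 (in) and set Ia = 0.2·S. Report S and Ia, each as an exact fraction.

S = 300/1081 in ≈ 0.278 in; Ia = 60/1081 in ≈ 0.056 in

Adjust CN=94 to AMC III: 23·94/(10 + 0.13·94) → 2162 ÷ (1111/50) = 108100/1111 ≈ 97.300
Max retention: S = 1000/(108100/1111) − 10 = 300/1081 in (≈ 0.278 in)
Ia = 0.2S: 0.2·0.278 = 0.056 in (exactly 60/1081)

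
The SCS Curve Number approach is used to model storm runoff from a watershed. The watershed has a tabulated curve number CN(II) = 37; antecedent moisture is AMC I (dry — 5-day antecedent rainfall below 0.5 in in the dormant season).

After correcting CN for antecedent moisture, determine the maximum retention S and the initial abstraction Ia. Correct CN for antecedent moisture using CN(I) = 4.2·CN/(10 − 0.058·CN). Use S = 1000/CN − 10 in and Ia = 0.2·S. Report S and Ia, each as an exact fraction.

CN(I) from CN(II)=37: (4.2·37)/(10 − 0.058·37) = 3700/187 ≈ 19.786
S = 1000/(3700/187) − 10 = 1500/37 in ≈ 40.541 in
Ia = 0.2·(1500/37) = 300/37 in ≈ 8.108 in

S = 1500/37 in ≈ 40.541 in; Ia = 300/37 in ≈ 8.108 in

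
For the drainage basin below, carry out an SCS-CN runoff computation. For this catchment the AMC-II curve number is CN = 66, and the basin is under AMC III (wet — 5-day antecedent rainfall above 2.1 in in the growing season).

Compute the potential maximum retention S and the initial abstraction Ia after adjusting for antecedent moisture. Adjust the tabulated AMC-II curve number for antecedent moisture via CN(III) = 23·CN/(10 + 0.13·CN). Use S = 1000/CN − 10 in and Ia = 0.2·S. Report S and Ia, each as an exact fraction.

Adjust CN=66 to AMC III: 23·66/(10 + 0.13·66) → 1518 ÷ (929/50) = 75900/929 ≈ 81.701
S = 1000/(75900/929) − 10 = 1700/759 in ≈ 2.240 in
Initial abstraction Ia = S/5 = (1700/759)/5 = 340/759 ≈ 0.448 in

S = 1700/759 in ≈ 2.240 in; Ia = 340/759 in ≈ 0.448 in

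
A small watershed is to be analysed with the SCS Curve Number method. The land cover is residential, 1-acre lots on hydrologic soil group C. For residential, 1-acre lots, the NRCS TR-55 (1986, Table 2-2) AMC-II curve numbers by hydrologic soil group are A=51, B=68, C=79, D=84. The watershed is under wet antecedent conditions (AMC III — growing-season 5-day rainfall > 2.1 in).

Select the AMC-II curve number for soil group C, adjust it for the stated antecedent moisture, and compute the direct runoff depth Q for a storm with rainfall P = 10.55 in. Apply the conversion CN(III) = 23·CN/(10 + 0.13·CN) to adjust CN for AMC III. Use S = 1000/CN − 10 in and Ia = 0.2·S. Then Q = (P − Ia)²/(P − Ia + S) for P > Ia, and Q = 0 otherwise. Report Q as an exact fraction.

Q = 140615250169/15153307580 in ≈ 9.280 in

NRCS table: residential, 1-acre lots, soil group C → CN(II) = 79
Adjust CN=79 to AMC III: 23·79/(10 + 0.13·79) → 1817 ÷ (2027/100) = 181700/2027 ≈ 89.640
Retention S: 1000/CN − 10 with CN=89.640 → S = 2100/1817 ≈ 1.156 in
Ia = 0.2S: 0.2·1.156 = 0.231 in (exactly 420/1817)
Excess rainfall: 10.550 − 0.231 = 10.319 in; P > Ia so Q > 0
Q: (374987/36340)² ÷ (416987/36340) = 140615250169/15153307580 in (≈ 9.280 in)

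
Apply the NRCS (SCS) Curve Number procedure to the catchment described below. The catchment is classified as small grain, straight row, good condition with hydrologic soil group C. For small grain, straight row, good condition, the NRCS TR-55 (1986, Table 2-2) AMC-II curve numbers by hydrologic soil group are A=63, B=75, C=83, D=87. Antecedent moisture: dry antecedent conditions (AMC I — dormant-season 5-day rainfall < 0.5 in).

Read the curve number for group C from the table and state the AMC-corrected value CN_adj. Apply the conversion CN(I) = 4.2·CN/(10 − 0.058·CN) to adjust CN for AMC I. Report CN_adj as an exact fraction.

NRCS table: small grain, straight row, good condition, soil group C → CN(II) = 83
Dry (AMC I): CN(I) = 4.2·83/(10 − 0.058·83) = (1743/5)/(2593/500) = 174300/2593 ≈ 67.219

CN_adj = 174300/2593 ≈ 67.219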